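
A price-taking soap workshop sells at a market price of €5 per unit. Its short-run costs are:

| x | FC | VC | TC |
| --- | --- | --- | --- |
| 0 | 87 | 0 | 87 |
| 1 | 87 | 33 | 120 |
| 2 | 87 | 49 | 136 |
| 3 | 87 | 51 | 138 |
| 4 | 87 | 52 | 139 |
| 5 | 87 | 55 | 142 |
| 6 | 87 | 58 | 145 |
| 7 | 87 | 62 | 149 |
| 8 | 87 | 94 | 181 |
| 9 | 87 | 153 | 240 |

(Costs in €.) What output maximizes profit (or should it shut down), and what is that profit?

Compute π = P·x − TC at each output: x=0: -87; x=1: -115; x=2: -126; x=3: -123; x=4: -119; x=5: -117; x=6: -115; x=7: -114; x=8: -141; x=9: -195.
Profit is highest at x = 0. Equivalently, the lowest AVC in the table is 62/7 ≈ €8.86 at x = 7, and P = €5 falls below it — price never covers variable cost, so the firm shuts down and loses only its fixed cost.

x = 0 (shut down); profit = -€87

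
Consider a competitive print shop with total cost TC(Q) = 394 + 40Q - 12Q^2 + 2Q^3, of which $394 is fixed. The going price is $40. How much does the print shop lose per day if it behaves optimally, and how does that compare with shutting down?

AVC = 40 - 12Q + 2Q^2 has its minimum $22 at Q = 3; price $40 clears that bar, so the firm operates.
With MC = 40 - 24Q + 6Q^2, P = MC on the upward-sloping part at Q* = 4.
TR = 40·4 = 160. TC = 394 + 96 = 490. Profit = 160 − 490 = -$330.
Shutting down would mean losing the fixed cost of $394, so operating at a loss of $330 is better by $64.

Profit = -$330 at Q = 4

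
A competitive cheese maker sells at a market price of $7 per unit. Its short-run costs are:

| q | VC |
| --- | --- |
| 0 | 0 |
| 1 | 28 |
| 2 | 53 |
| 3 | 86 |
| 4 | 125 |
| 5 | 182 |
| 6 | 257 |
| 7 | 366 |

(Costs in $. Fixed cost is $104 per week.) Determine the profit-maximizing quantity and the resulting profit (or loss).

q = 0 (shut down); profit = -$104

Compute π = P·q − TC at each output: q=0: -104; q=1: -125; q=2: -143; q=3: -169; q=4: -201; q=5: -251; q=6: -319; q=7: -421.
Profit is highest at q = 0. Equivalently, the lowest AVC in the table is 53/2 ≈ $26.50 at q = 2, and P = $7 falls below it — price never covers variable cost, so the firm shuts down and loses only its fixed cost.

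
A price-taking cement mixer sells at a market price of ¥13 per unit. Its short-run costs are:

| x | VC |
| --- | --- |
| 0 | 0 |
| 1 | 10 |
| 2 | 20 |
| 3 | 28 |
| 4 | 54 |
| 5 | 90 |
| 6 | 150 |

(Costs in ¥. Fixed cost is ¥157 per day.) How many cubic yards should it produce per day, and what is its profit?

Profit at each row (π = 13x − TC): x=0: -157; x=1: -154; x=2: -151; x=3: -146; x=4: -159; x=5: -182; x=6: -229.
Profit is maximized at x = 3. AVC there is 28/3 = ¥9.33 ≤ P, so producing beats shutting down (which would give -¥157).

x = 3; profit = -¥146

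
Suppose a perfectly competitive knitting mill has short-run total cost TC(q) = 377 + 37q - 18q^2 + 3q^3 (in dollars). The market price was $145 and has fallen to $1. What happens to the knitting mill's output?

AVC = 37 - 18q + 3q^2, minimized at q = 3 where min AVC = $10. MC = 37 - 36q + 9q^2.
At P = $145 ≥ min AVC, set P = MC on the rising branch: q = 6.
At P = $1 < min AVC = $10, price no longer covers variable cost at any output, so the firm shuts down: q = 0.

Output falls from 6 to 0 (the firm shuts down)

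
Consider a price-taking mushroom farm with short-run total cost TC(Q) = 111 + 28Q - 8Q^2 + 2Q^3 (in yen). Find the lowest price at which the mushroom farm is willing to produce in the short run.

¥20 per unit

The shutdown price is the minimum of AVC. VC = 28Q - 8Q^2 + 2Q^3, so AVC = 28 - 8Q + 2Q^2.
At the minimum of AVC, MC = AVC. MC = 28 - 16Q + 6Q^2; setting MC = AVC gives 4Q^2 - 8Q = 0, so Q = 2. min AVC = 20.
So the shutdown price is ¥20.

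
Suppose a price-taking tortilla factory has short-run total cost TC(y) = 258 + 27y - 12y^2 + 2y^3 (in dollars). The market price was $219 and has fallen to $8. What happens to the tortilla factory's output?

MC = 27 - 24y + 6y^2; the shutdown threshold is min AVC = $9 (at y = 3).
At P = $219 ≥ min AVC, set P = MC on the rising branch: y = 8.
At P = $8 < min AVC = $9, price no longer covers variable cost at any output, so the firm shuts down: y = 0.

Output falls from 8 to 0 (the firm shuts down)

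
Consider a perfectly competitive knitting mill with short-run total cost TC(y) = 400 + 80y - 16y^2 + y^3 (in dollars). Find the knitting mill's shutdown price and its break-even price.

Shutdown price = $16; break-even price = $60

Shutdown price = min AVC. AVC = 80 - 16y + y^2, with vertex at y = 8 and minimum $16.
ATC = 400/y + 80 - 16y + y^2. Setting dATC/dy = −400/y^2 − 16 + 2y = 0 gives y = 10 (since 2·10^3 − 16·10^2 = 400).
min ATC = 400/10 + 80 − 16·10 + 10^2 = $60. That is the break-even price.
Between these two prices the firm operates at a loss; above $60 it earns a profit.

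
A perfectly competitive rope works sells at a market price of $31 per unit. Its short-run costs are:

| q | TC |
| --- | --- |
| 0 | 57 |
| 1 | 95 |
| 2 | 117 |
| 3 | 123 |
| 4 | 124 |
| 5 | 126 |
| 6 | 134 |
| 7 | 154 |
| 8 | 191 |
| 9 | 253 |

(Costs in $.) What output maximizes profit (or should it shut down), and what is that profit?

q = 7; profit = $63

Profit at each row (π = 31q − TC): q=0: -57; q=1: -64; q=2: -55; q=3: -30; q=4: 0; q=5: 29; q=6: 52; q=7: 63; q=8: 57; q=9: 26.
Profit is maximized at q = 7. AVC there is 97/7 = $13.86 ≤ P, so producing beats shutting down (which would give -$57).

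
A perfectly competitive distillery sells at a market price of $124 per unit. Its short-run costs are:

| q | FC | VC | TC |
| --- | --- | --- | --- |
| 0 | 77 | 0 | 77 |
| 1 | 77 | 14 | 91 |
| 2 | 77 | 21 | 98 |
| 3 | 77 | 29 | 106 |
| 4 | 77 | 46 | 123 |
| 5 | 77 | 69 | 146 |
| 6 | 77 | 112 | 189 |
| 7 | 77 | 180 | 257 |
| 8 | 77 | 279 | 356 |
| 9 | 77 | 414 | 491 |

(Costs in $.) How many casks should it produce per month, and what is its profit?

Tabulate TR − TC: q=0: -77; q=1: 33; q=2: 150; q=3: 266; q=4: 373; q=5: 474; q=6: 555; q=7: 611; q=8: 636; q=9: 625.
Profit is maximized at q = 8. AVC there is 279/8 = $34.88 ≤ P, so producing beats shutting down (which would give -$77).

q = 8; profit = $636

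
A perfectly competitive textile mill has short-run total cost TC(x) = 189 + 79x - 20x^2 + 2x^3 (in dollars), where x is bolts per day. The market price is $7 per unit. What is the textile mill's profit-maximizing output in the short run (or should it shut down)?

Shut down

From TC, MC = TC'(x) = 79 - 40x + 6x^2 and AVC = VC/x = 79 - 20x + 2x^2.
The AVC parabola has its vertex at x = 20/4 = 5, where AVC = 79 - 20·5 + 2·5^2 = $29.
With P < min AVC ($7 < $29), every unit sold adds to the loss.
The firm minimizes its loss by shutting down and losing only its fixed cost of $189.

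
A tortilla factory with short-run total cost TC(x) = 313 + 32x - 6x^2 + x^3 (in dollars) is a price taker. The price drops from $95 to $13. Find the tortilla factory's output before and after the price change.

Output falls from 7 to 0 (the firm shuts down)

MC = 32 - 12x + 3x^2; the shutdown threshold is min AVC = $23 (at x = 3).
With P = $95 above the shutdown price, P = MC gives x = 7.
At P = $13 < min AVC = $23, price no longer covers variable cost at any output, so the firm shuts down: x = 0.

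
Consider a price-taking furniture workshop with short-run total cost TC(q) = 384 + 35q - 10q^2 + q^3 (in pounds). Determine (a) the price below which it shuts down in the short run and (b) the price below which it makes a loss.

Shutdown price = £10; break-even price = £67

AVC = 35 - 10q + q^2; minimized at q = 5, giving min AVC = £10. That is the shutdown price.
ATC = 384/q + 35 - 10q + q^2. Setting dATC/dq = −384/q^2 − 10 + 2q = 0 gives q = 8 (since 2·8^3 − 10·8^2 = 384).
min ATC = 384/8 + 35 − 10·8 + 8^2 = £67. That is the break-even price.
For £10 ≤ P < £67 the firm produces at a loss; below £10 it shuts down.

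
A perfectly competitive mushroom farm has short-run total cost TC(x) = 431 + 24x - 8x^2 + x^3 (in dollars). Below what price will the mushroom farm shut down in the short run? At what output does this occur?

Short-run supply begins at min AVC. From VC = 24x - 8x^2 + x^3, AVC = 24 - 8x + x^2.
At the minimum of AVC, MC = AVC. MC = 24 - 16x + 3x^2; setting MC = AVC gives 2x^2 - 8x = 0, so x = 4. min AVC = 8.
For P < $8 the firm produces nothing.

$8 per unit, at x = 4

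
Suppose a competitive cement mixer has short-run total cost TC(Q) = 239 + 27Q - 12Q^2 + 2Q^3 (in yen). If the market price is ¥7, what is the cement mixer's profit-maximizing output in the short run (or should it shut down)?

Variable cost is VC = 27Q - 12Q^2 + 2Q^3, so AVC = VC/Q = 27 - 12Q + 2Q^2 and MC = dTC/dQ = 27 - 24Q + 6Q^2.
AVC hits its minimum where MC = AVC, at Q = 3, giving min AVC = 27 - 12·3 + 2·3^2 = ¥9.
P = ¥7 lies below min AVC = ¥9; no output level covers variable cost.
Shutting down limits the loss to fixed cost, ¥239.

Shut down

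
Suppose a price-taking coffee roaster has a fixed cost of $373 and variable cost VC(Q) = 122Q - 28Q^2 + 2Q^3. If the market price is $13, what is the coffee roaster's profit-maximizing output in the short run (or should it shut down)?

From TC, MC = TC'(Q) = 122 - 56Q + 6Q^2 and AVC = VC/Q = 122 - 28Q + 2Q^2.
AVC hits its minimum where MC = AVC, at Q = 7, giving min AVC = 122 - 28·7 + 2·7^2 = $24.
With P < min AVC ($13 < $24), every unit sold adds to the loss.
The firm minimizes its loss by shutting down and losing only its fixed cost of $373.

Shut down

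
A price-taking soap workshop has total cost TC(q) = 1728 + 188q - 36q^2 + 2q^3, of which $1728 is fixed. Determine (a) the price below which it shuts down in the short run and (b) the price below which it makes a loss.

Shutdown price = $26; break-even price = $188

Shutdown price = min AVC. AVC = 188 - 36q + 2q^2, with vertex at q = 9 and minimum $26.
ATC = 1728/q + 188 - 36q + 2q^2. Setting dATC/dq = −1728/q^2 − 36 + 4q = 0 gives q = 12 (since 4·12^3 − 36·12^2 = 1728).
min ATC = 1728/12 + 188 − 36·12 + 2·12^2 = $188. That is the break-even price.
Between these two prices the firm operates at a loss; above $188 it earns a profit.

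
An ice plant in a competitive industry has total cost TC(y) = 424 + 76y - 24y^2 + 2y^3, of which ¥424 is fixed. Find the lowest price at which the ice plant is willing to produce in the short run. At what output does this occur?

The shutdown price is the minimum of AVC. VC = 76y - 24y^2 + 2y^3, so AVC = 76 - 24y + 2y^2.
At the minimum of AVC, MC = AVC. MC = 76 - 48y + 6y^2; setting MC = AVC gives 4y^2 - 24y = 0, so y = 6. min AVC = 4.
For P < ¥4 the firm produces nothing.

¥4 per unit, at y = 6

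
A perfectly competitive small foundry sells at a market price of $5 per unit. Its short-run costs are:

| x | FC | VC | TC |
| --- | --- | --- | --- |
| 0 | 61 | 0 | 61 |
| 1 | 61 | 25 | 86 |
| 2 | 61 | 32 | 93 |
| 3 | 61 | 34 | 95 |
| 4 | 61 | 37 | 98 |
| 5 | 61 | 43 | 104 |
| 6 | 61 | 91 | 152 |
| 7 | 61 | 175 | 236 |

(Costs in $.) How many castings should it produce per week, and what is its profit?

x = 0 (shut down); profit = -$61

Profit at each row (π = 5x − TC): x=0: -61; x=1: -81; x=2: -83; x=3: -80; x=4: -78; x=5: -79; x=6: -122; x=7: -201.
Profit is highest at x = 0. Equivalently, the lowest AVC in the table is 43/5 ≈ $8.60 at x = 5, and P = $5 falls below it — price never covers variable cost, so the firm shuts down and loses only its fixed cost.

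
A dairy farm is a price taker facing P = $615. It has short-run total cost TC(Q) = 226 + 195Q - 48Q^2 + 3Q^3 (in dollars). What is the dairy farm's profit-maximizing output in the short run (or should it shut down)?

Produce at Q = 14

Strip out fixed cost: VC = 195Q - 48Q^2 + 3Q^3. Then AVC = 195 - 48Q + 3Q^2 and MC = 195 - 96Q + 9Q^2.
The AVC parabola has its vertex at Q = 48/6 = 8, where AVC = 195 - 48·8 + 3·8^2 = $3.
Because $615 ≥ $3, revenue can cover variable cost; the firm operates.
Set P = MC: 615 = 195 - 96Q + 9Q^2 → -420 - 96Q + 9Q^2 = 0. The roots are Q = -10/3 and Q = 14; the profit-maximizing output is on the rising part of MC, so Q* = 14.
Check: AVC at Q = 14 is $111 ≤ P, so revenue covers variable cost.
Profit = P·Q − TC = 615·14 − 1780 = $6830.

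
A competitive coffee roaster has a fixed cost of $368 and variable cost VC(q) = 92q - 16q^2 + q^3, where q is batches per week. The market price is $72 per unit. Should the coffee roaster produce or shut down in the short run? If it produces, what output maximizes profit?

From TC, MC = TC'(q) = 92 - 32q + 3q^2 and AVC = VC/q = 92 - 16q + q^2.
The AVC parabola has its vertex at q = 16/2 = 8, where AVC = 92 - 16·8 + 8^2 = $28.
P = $72 exceeds min AVC = $28, so the firm stays open.
P = MC gives 20 - 32q + 3q^2 = 0, with roots 2/3 and 10. Take the larger (rising MC): q* = 10.
Check: AVC at q = 10 is $32 ≤ P, so revenue covers variable cost.
Profit = P·q − TC = 72·10 − 688 = $32.

Produce at q = 10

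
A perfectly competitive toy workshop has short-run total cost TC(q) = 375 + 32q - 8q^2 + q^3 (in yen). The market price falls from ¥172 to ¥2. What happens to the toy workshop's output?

Output falls from 10 to 0 (the firm shuts down)

MC = 32 - 16q + 3q^2; the shutdown threshold is min AVC = ¥16 (at q = 4).
At P = ¥172 ≥ min AVC, set P = MC on the rising branch: q = 10.
At P = ¥2 < min AVC = ¥16, price no longer covers variable cost at any output, so the firm shuts down: q = 0.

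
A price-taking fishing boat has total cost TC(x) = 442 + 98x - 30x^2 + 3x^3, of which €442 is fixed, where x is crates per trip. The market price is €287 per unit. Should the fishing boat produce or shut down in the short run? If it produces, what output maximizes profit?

Strip out fixed cost: VC = 98x - 30x^2 + 3x^3. Then AVC = 98 - 30x + 3x^2 and MC = 98 - 60x + 9x^2.
The AVC parabola has its vertex at x = 30/6 = 5, where AVC = 98 - 30·5 + 3·5^2 = €23.
Because €287 ≥ €23, revenue can cover variable cost; the firm operates.
Solving P = MC: -189 - 60x + 9x^2 = 0 ⇒ x = -7/3 or 9. On the upward-sloping branch, x* = 9.
Check: AVC at x = 9 is €71 ≤ P, so revenue covers variable cost.
Profit = P·x − TC = 287·9 − 1081 = €1502.

Produce at x = 9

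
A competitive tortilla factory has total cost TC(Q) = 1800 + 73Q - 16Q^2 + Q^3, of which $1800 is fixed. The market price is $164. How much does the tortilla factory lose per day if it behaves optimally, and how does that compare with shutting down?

AVC = 73 - 16Q + Q^2; min AVC = $9 at Q = 8. Since P = $164 ≥ min AVC, the firm produces.
With MC = 73 - 32Q + 3Q^2, P = MC on the upward-sloping part at Q* = 13.
TR = 164·13 = 2132. TC = 1800 + 442 = 2242. Profit = 2132 − 2242 = -$110.
By producing, the firm covers all variable cost plus $1690 of fixed cost; shutting down would lose the full $1800.

Profit = -$110 at Q = 13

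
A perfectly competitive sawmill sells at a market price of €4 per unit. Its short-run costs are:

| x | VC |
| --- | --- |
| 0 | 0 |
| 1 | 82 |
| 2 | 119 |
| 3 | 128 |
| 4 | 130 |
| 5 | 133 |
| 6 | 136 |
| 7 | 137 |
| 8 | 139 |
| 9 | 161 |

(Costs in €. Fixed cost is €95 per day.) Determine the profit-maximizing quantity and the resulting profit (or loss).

Compute π = P·x − TC at each output: x=0: -95; x=1: -173; x=2: -206; x=3: -211; x=4: -209; x=5: -208; x=6: -207; x=7: -204; x=8: -202; x=9: -220.
Profit is highest at x = 0. Equivalently, the lowest AVC in the table is 139/8 ≈ €17.38 at x = 8, and P = €4 falls below it — price never covers variable cost, so the firm shuts down and loses only its fixed cost.

x = 0 (shut down); profit = -€95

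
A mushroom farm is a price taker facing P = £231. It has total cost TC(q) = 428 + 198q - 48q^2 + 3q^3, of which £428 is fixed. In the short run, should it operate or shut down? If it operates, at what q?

Variable cost is VC = 198q - 48q^2 + 3q^3, so AVC = VC/q = 198 - 48q + 3q^2 and MC = dTC/dq = 198 - 96q + 9q^2.
AVC is minimized where dAVC/dq = -48 + 6q = 0, at q = 8; min AVC = 198 - 48·8 + 3·8^2 = £6.
Since P = £231 ≥ min AVC = £6, price covers variable cost and the firm should produce.
Set P = MC: 231 = 198 - 96q + 9q^2 → -33 - 96q + 9q^2 = 0. The roots are q = -1/3 and q = 11; the profit-maximizing output is on the rising part of MC, so q* = 11.
Check: AVC at q = 11 is £33 ≤ P, so revenue covers variable cost.
Profit = P·q − TC = 231·11 − 791 = £1750.

Produce at q = 11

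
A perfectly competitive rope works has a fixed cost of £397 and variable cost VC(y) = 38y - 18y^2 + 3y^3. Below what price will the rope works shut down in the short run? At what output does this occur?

The firm shuts down when price falls below the minimum of average variable cost. AVC = VC/y = 38 - 18y + 3y^2.
dAVC/dy = -18 + 6y = 0 gives y = 3. min AVC = 38 - 18·3 + 3·3^2 = 11.
So the shutdown price is £11.

£11 per unit, at y = 3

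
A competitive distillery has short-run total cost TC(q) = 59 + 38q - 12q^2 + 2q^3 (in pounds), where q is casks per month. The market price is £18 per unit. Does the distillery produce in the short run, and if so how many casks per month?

Shut down

Variable cost is VC = 38q - 12q^2 + 2q^3, so AVC = VC/q = 38 - 12q + 2q^2 and MC = dTC/dq = 38 - 24q + 6q^2.
AVC is minimized where dAVC/dq = -12 + 4q = 0, at q = 3; min AVC = 38 - 12·3 + 2·3^2 = £20.
With P < min AVC (£18 < £20), every unit sold adds to the loss.
The firm minimizes its loss by shutting down and losing only its fixed cost of £59.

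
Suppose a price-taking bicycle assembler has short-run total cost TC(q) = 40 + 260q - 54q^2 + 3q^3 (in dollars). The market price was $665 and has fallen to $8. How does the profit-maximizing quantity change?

Output falls from 15 to 0 (the firm shuts down)

MC = 260 - 108q + 9q^2; the shutdown threshold is min AVC = $17 (at q = 9).
With P = $665 above the shutdown price, P = MC gives q = 15.
At P = $8 < min AVC = $17, price no longer covers variable cost at any output, so the firm shuts down: q = 0.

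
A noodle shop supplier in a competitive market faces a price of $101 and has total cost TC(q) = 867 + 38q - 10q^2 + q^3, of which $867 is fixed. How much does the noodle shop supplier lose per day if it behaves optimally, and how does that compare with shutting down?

Profit = -$219 at q = 9

AVC = 38 - 10q + q^2; min AVC = $13 at q = 5. Since P = $101 ≥ min AVC, the firm produces.
With MC = 38 - 20q + 3q^2, P = MC on the upward-sloping part at q* = 9.
TR = 101·9 = 909. TC = 867 + 261 = 1128. Profit = 909 − 1128 = -$219.
Shutting down would mean losing the fixed cost of $867, so operating at a loss of $219 is better by $648.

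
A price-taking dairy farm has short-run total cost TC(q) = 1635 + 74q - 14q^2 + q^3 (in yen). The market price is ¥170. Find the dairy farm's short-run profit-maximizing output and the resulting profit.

Profit = -¥195 at q = 12

AVC = 74 - 14q + q^2; min AVC = ¥25 at q = 7. Since P = ¥170 ≥ min AVC, the firm produces.
With MC = 74 - 28q + 3q^2, P = MC on the upward-sloping part at q* = 12.
TR = 170·12 = 2040. TC = 1635 + 600 = 2235. Profit = 2040 − 2235 = -¥195.
Shutting down would mean losing the fixed cost of ¥1635, so operating at a loss of ¥195 is better by ¥1440.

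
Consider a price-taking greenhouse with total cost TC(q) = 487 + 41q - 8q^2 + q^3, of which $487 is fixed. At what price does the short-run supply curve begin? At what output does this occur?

$25 per unit, at q = 4

The shutdown price is the minimum of AVC. VC = 41q - 8q^2 + q^3, so AVC = 41 - 8q + q^2.
dAVC/dq = -8 + 2q = 0 gives q = 4. min AVC = 41 - 8·4 + 4^2 = 25.
For P < $25 the firm produces nothing.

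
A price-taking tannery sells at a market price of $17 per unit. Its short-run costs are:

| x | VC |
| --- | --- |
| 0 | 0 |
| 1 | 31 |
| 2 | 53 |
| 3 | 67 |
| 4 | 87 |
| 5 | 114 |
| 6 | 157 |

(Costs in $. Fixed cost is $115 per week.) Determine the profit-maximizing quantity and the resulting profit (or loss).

x = 0 (shut down); profit = -$115

Tabulate TR − TC: x=0: -115; x=1: -129; x=2: -134; x=3: -131; x=4: -134; x=5: -144; x=6: -170.
Profit is highest at x = 0. Equivalently, the lowest AVC in the table is 87/4 ≈ $21.75 at x = 4, and P = $17 falls below it — price never covers variable cost, so the firm shuts down and loses only its fixed cost.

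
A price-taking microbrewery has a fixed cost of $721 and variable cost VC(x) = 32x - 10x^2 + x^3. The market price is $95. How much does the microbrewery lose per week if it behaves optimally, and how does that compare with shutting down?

Profit = -$73 at x = 9

AVC = 32 - 10x + x^2; min AVC = $7 at x = 5. Since P = $95 ≥ min AVC, the firm produces.
MC = 32 - 20x + 3x^2. Setting P = MC and taking the root on the rising branch gives x* = 9.
TR = 95·9 = 855. TC = 721 + 207 = 928. Profit = 855 − 928 = -$73.
That loss of $73 beats the $721 the firm would lose by shutting down; producing recovers $648 of fixed cost.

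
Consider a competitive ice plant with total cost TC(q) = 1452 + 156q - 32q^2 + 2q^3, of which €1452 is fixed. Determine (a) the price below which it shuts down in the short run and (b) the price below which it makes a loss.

Shutdown price = €28; break-even price = €178

AVC = 156 - 32q + 2q^2; minimized at q = 8, giving min AVC = €28. That is the shutdown price.
ATC = 1452/q + 156 - 32q + 2q^2. Setting dATC/dq = −1452/q^2 − 32 + 4q = 0 gives q = 11 (since 4·11^3 − 32·11^2 = 1452).
min ATC = 1452/11 + 156 − 32·11 + 2·11^2 = €178. That is the break-even price.
For €28 ≤ P < €178 the firm produces at a loss; below €28 it shuts down.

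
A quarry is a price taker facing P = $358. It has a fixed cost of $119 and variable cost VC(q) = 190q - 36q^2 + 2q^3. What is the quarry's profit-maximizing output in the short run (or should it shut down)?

From TC, MC = TC'(q) = 190 - 72q + 6q^2 and AVC = VC/q = 190 - 36q + 2q^2.
AVC is minimized where dAVC/dq = -36 + 4q = 0, at q = 9; min AVC = 190 - 36·9 + 2·9^2 = $28.
Since P = $358 ≥ min AVC = $28, price covers variable cost and the firm should produce.
Solving P = MC: -168 - 72q + 6q^2 = 0 ⇒ q = -2 or 14. On the upward-sloping branch, q* = 14.
Check: AVC at q = 14 is $78 ≤ P, so revenue covers variable cost.
Profit = P·q − TC = 358·14 − 1211 = $3801.

Produce at q = 14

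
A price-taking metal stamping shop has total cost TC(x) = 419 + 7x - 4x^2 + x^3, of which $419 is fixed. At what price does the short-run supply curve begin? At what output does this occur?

$3 per unit, at x = 2

The firm shuts down when price falls below the minimum of average variable cost. AVC = VC/x = 7 - 4x + x^2.
At the minimum of AVC, MC = AVC. MC = 7 - 8x + 3x^2; setting MC = AVC gives 2x^2 - 4x = 0, so x = 2. min AVC = 3.
The firm shuts down for any P below $3.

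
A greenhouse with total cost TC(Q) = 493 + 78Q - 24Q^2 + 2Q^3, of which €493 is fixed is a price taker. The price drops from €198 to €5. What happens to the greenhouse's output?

Output falls from 10 to 0 (the firm shuts down)

AVC = 78 - 24Q + 2Q^2, minimized at Q = 6 where min AVC = €6. MC = 78 - 48Q + 6Q^2.
At P = €198 ≥ min AVC, set P = MC on the rising branch: Q = 10.
At P = €5 < min AVC = €6, price no longer covers variable cost at any output, so the firm shuts down: Q = 0.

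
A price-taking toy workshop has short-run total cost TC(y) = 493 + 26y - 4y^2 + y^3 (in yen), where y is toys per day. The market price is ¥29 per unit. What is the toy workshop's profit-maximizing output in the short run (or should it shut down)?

Produce at y = 3

Strip out fixed cost: VC = 26y - 4y^2 + y^3. Then AVC = 26 - 4y + y^2 and MC = 26 - 8y + 3y^2.
The AVC parabola has its vertex at y = 4/2 = 2, where AVC = 26 - 4·2 + 2^2 = ¥22.
Since P = ¥29 ≥ min AVC = ¥22, price covers variable cost and the firm should produce.
Solving P = MC: -3 - 8y + 3y^2 = 0 ⇒ y = -1/3 or 3. On the upward-sloping branch, y* = 3.
Check: AVC at y = 3 is ¥23 ≤ P, so revenue covers variable cost.
Profit = P·y − TC = 29·3 − 562 = -¥475, a loss, but smaller than the ¥493 fixed cost the firm would lose by shutting down.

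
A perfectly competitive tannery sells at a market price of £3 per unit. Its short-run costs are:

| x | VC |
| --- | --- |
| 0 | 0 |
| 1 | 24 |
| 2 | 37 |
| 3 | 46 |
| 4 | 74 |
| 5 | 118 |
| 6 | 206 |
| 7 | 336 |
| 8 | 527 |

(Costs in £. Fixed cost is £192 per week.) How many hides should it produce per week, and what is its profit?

Tabulate TR − TC: x=0: -192; x=1: -213; x=2: -223; x=3: -229; x=4: -254; x=5: -295; x=6: -380; x=7: -507; x=8: -695.
Profit is highest at x = 0. Equivalently, the lowest AVC in the table is 46/3 ≈ £15.33 at x = 3, and P = £3 falls below it — price never covers variable cost, so the firm shuts down and loses only its fixed cost.

x = 0 (shut down); profit = -£192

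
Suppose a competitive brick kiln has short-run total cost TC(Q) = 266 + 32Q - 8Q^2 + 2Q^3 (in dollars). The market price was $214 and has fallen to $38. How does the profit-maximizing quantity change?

AVC = 32 - 8Q + 2Q^2, minimized at Q = 2 where min AVC = $24. MC = 32 - 16Q + 6Q^2.
At P = $214 ≥ min AVC, set P = MC on the rising branch: Q = 7.
At P = $38 ≥ min AVC, set P = MC: Q = 3. The firm stays open but cuts output.

Output falls from 7 to 3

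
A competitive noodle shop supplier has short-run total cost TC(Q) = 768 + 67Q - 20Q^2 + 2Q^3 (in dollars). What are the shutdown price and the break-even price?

Shutdown price = $17; break-even price = $131

AVC = 67 - 20Q + 2Q^2; minimized at Q = 5, giving min AVC = $17. That is the shutdown price.
ATC = 768/Q + 67 - 20Q + 2Q^2. Setting dATC/dQ = −768/Q^2 − 20 + 4Q = 0 gives Q = 8 (since 4·8^3 − 20·8^2 = 768).
min ATC = 768/8 + 67 − 20·8 + 2·8^2 = $131. That is the break-even price.
For $17 ≤ P < $131 the firm produces at a loss; below $17 it shuts down.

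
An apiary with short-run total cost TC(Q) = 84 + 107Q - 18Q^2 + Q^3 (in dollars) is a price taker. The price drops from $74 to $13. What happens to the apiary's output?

Output falls from 11 to 0 (the firm shuts down)

MC = 107 - 36Q + 3Q^2; the shutdown threshold is min AVC = $26 (at Q = 9).
At P = $74 ≥ min AVC, set P = MC on the rising branch: Q = 11.
At P = $13 < min AVC = $26, price no longer covers variable cost at any output, so the firm shuts down: Q = 0.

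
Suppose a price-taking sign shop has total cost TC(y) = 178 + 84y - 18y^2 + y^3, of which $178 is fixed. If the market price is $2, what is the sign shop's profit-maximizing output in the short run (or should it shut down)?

Shut down

Variable cost is VC = 84y - 18y^2 + y^3, so AVC = VC/y = 84 - 18y + y^2 and MC = dTC/dy = 84 - 36y + 3y^2.
AVC hits its minimum where MC = AVC, at y = 9, giving min AVC = 84 - 18·9 + 9^2 = $3.
P = $2 lies below min AVC = $3; no output level covers variable cost.
Shutting down limits the loss to fixed cost, $178.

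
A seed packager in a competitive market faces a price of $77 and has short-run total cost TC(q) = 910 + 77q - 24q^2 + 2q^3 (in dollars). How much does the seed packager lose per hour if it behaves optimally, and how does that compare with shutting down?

AVC = 77 - 24q + 2q^2; min AVC = $5 at q = 6. Since P = $77 ≥ min AVC, the firm produces.
With MC = 77 - 48q + 6q^2, P = MC on the upward-sloping part at q* = 8.
TR = 77·8 = 616. TC = 910 + 104 = 1014. Profit = 616 − 1014 = -$398.
Shutting down would mean losing the fixed cost of $910, so operating at a loss of $398 is better by $512.

Profit = -$398 at q = 8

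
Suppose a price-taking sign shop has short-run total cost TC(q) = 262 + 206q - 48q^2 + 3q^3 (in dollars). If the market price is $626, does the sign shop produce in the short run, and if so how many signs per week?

Produce at q = 14

Variable cost is VC = 206q - 48q^2 + 3q^3, so AVC = VC/q = 206 - 48q + 3q^2 and MC = dTC/dq = 206 - 96q + 9q^2.
AVC is minimized where dAVC/dq = -48 + 6q = 0, at q = 8; min AVC = 206 - 48·8 + 3·8^2 = $14.
Since P = $626 ≥ min AVC = $14, price covers variable cost and the firm should produce.
Solving P = MC: -420 - 96q + 9q^2 = 0 ⇒ q = -10/3 or 14. On the upward-sloping branch, q* = 14.
Check: AVC at q = 14 is $122 ≤ P, so revenue covers variable cost.
Profit = P·q − TC = 626·14 − 1970 = $6794.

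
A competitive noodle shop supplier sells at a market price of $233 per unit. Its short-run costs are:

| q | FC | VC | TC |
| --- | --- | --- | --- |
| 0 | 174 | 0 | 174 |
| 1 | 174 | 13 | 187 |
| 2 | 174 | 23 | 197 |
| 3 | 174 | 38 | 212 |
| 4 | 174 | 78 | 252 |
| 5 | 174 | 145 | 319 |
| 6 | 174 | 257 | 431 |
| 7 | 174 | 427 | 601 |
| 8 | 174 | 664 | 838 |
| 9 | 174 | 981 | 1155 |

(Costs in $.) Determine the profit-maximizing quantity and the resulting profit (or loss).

Compute π = P·q − TC at each output: q=0: -174; q=1: 46; q=2: 269; q=3: 487; q=4: 680; q=5: 846; q=6: 967; q=7: 1030; q=8: 1026; q=9: 942.
Profit is maximized at q = 7. AVC there is 427/7 = $61 ≤ P, so producing beats shutting down (which would give -$174).

q = 7; profit = $1030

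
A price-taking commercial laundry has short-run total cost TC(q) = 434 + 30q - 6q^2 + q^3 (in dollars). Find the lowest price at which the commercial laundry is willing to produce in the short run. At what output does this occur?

$21 per unit, at q = 3

Short-run supply begins at min AVC. From VC = 30q - 6q^2 + q^3, AVC = 30 - 6q + q^2.
At the minimum of AVC, MC = AVC. MC = 30 - 12q + 3q^2; setting MC = AVC gives 2q^2 - 6q = 0, so q = 3. min AVC = 21.
The firm shuts down for any P below $21.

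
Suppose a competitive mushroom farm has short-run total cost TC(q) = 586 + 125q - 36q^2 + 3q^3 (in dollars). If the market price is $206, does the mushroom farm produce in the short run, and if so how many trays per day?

From TC, MC = TC'(q) = 125 - 72q + 9q^2 and AVC = VC/q = 125 - 36q + 3q^2.
AVC hits its minimum where MC = AVC, at q = 6, giving min AVC = 125 - 36·6 + 3·6^2 = $17.
Because $206 ≥ $17, revenue can cover variable cost; the firm operates.
P = MC gives -81 - 72q + 9q^2 = 0, with roots -1 and 9. Take the larger (rising MC): q* = 9.
Check: AVC at q = 9 is $44 ≤ P, so revenue covers variable cost.
Profit = P·q − TC = 206·9 − 982 = $872.

Produce at q = 9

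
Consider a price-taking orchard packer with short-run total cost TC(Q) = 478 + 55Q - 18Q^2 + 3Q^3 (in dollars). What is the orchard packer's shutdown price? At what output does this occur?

The shutdown price is the minimum of AVC. VC = 55Q - 18Q^2 + 3Q^3, so AVC = 55 - 18Q + 3Q^2.
dAVC/dQ = -18 + 6Q = 0 gives Q = 3. min AVC = 55 - 18·3 + 3·3^2 = 28.
The firm shuts down for any P below $28.

$28 per unit, at Q = 3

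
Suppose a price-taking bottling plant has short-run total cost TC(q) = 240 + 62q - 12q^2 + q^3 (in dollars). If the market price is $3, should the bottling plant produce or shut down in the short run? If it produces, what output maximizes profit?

Shut down

Strip out fixed cost: VC = 62q - 12q^2 + q^3. Then AVC = 62 - 12q + q^2 and MC = 62 - 24q + 3q^2.
AVC is minimized where dAVC/dq = -12 + 2q = 0, at q = 6; min AVC = 62 - 12·6 + 6^2 = $26.
Since P = $3 < min AVC = $26, price fails to cover variable cost at any output.
The firm minimizes its loss by shutting down and losing only its fixed cost of $240.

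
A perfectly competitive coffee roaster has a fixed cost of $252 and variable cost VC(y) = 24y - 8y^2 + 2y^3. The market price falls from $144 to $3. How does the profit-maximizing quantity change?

Output falls from 6 to 0 (the firm shuts down)

MC = 24 - 16y + 6y^2; the shutdown threshold is min AVC = $16 (at y = 2).
With P = $144 above the shutdown price, P = MC gives y = 6.
At P = $3 < min AVC = $16, price no longer covers variable cost at any output, so the firm shuts down: y = 0.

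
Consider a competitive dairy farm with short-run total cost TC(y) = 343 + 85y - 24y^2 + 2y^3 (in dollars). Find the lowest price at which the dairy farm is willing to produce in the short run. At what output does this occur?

$13 per unit, at y = 6

The firm shuts down when price falls below the minimum of average variable cost. AVC = VC/y = 85 - 24y + 2y^2.
At the minimum of AVC, MC = AVC. MC = 85 - 48y + 6y^2; setting MC = AVC gives 4y^2 - 24y = 0, so y = 6. min AVC = 13.
The firm shuts down for any P below $13.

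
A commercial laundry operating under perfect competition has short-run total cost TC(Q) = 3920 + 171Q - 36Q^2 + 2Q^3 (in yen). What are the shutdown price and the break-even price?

AVC = 171 - 36Q + 2Q^2; minimized at Q = 9, giving min AVC = ¥9. That is the shutdown price.
ATC = 3920/Q + 171 - 36Q + 2Q^2. Setting dATC/dQ = −3920/Q^2 − 36 + 4Q = 0 gives Q = 14 (since 4·14^3 − 36·14^2 = 3920).
min ATC = 3920/14 + 171 − 36·14 + 2·14^2 = ¥339. That is the break-even price.
For ¥9 ≤ P < ¥339 the firm produces at a loss; below ¥9 it shuts down.

Shutdown price = ¥9; break-even price = ¥339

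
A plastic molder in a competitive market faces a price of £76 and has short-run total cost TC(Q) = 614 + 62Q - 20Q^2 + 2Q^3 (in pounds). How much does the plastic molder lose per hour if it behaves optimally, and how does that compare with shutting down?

AVC = 62 - 20Q + 2Q^2 has its minimum £12 at Q = 5; price £76 clears that bar, so the firm operates.
MC = 62 - 40Q + 6Q^2. Setting P = MC and taking the root on the rising branch gives Q* = 7.
TR = 76·7 = 532. TC = 614 + 140 = 754. Profit = 532 − 754 = -£222.
Shutting down would mean losing the fixed cost of £614, so operating at a loss of £222 is better by £392.

Profit = -£222 at Q = 7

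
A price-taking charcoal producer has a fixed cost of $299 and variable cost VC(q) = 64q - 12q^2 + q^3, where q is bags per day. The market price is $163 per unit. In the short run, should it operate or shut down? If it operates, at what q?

Variable cost is VC = 64q - 12q^2 + q^3, so AVC = VC/q = 64 - 12q + q^2 and MC = dTC/dq = 64 - 24q + 3q^2.
AVC hits its minimum where MC = AVC, at q = 6, giving min AVC = 64 - 12·6 + 6^2 = $28.
P = $163 exceeds min AVC = $28, so the firm stays open.
Set P = MC: 163 = 64 - 24q + 3q^2 → -99 - 24q + 3q^2 = 0. The roots are q = -3 and q = 11; the profit-maximizing output is on the rising part of MC, so q* = 11.
Check: AVC at q = 11 is $53 ≤ P, so revenue covers variable cost.
Profit = P·q − TC = 163·11 − 882 = $911.

Produce at q = 11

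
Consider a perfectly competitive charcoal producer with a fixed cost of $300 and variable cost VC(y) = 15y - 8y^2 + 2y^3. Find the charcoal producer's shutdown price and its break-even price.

AVC = 15 - 8y + 2y^2; minimized at y = 2, giving min AVC = $7. That is the shutdown price.
ATC = 300/y + 15 - 8y + 2y^2. Setting dATC/dy = −300/y^2 − 8 + 4y = 0 gives y = 5 (since 4·5^3 − 8·5^2 = 300).
min ATC = 300/5 + 15 − 8·5 + 2·5^2 = $85. That is the break-even price.
Between these two prices the firm operates at a loss; above $85 it earns a profit.

Shutdown price = $7; break-even price = $85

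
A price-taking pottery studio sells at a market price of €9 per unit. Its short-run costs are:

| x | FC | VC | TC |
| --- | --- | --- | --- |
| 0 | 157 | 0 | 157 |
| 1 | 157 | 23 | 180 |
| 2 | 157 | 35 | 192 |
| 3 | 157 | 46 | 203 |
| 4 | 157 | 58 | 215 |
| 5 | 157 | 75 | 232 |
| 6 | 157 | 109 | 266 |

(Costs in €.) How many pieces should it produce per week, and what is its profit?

Compute π = P·x − TC at each output: x=0: -157; x=1: -171; x=2: -174; x=3: -176; x=4: -179; x=5: -187; x=6: -212.
Profit is highest at x = 0. Equivalently, the lowest AVC in the table is 58/4 ≈ €14.50 at x = 4, and P = €9 falls below it — price never covers variable cost, so the firm shuts down and loses only its fixed cost.

x = 0 (shut down); profit = -€157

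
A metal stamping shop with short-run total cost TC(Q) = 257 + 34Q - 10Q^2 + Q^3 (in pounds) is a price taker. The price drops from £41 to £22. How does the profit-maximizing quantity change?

Output falls from 7 to 6

AVC = 34 - 10Q + Q^2, minimized at Q = 5 where min AVC = £9. MC = 34 - 20Q + 3Q^2.
At P = £41 ≥ min AVC, set P = MC on the rising branch: Q = 7.
At P = £22 ≥ min AVC, set P = MC: Q = 6. The firm stays open but cuts output.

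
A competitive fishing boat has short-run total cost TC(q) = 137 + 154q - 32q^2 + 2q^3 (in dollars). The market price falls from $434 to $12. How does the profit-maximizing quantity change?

MC = 154 - 64q + 6q^2; the shutdown threshold is min AVC = $26 (at q = 8).
With P = $434 above the shutdown price, P = MC gives q = 14.
At P = $12 < min AVC = $26, price no longer covers variable cost at any output, so the firm shuts down: q = 0.

Output falls from 14 to 0 (the firm shuts down)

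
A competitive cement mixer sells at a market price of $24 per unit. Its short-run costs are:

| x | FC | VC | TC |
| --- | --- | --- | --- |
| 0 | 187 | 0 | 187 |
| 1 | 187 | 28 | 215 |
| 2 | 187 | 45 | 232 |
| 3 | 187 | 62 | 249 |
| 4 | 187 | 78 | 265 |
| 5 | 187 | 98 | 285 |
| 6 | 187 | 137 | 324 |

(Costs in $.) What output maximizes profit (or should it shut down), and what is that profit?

x = 5; profit = -$165

Compute π = P·x − TC at each output: x=0: -187; x=1: -191; x=2: -184; x=3: -177; x=4: -169; x=5: -165; x=6: -180.
Profit is maximized at x = 5. AVC there is 98/5 = $19.60 ≤ P, so producing beats shutting down (which would give -$187).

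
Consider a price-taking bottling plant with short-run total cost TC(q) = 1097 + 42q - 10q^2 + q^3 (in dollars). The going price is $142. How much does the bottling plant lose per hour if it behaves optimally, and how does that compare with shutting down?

AVC = 42 - 10q + q^2 has its minimum $17 at q = 5; price $142 clears that bar, so the firm operates.
With MC = 42 - 20q + 3q^2, P = MC on the upward-sloping part at q* = 10.
TR = 142·10 = 1420. TC = 1097 + 420 = 1517. Profit = 1420 − 1517 = -$97.
That loss of $97 beats the $1097 the firm would lose by shutting down; producing recovers $1000 of fixed cost.

Profit = -$97 at q = 10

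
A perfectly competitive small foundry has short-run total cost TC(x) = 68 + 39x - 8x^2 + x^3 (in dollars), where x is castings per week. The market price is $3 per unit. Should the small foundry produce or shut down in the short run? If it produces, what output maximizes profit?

Strip out fixed cost: VC = 39x - 8x^2 + x^3. Then AVC = 39 - 8x + x^2 and MC = 39 - 16x + 3x^2.
AVC hits its minimum where MC = AVC, at x = 4, giving min AVC = 39 - 8·4 + 4^2 = $23.
P = $3 lies below min AVC = $23; no output level covers variable cost.
The firm minimizes its loss by shutting down and losing only its fixed cost of $68.

Shut down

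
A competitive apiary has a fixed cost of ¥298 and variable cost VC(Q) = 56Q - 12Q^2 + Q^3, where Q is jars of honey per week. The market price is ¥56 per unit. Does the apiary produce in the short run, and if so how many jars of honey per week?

Produce at Q = 8

Strip out fixed cost: VC = 56Q - 12Q^2 + Q^3. Then AVC = 56 - 12Q + Q^2 and MC = 56 - 24Q + 3Q^2.
AVC hits its minimum where MC = AVC, at Q = 6, giving min AVC = 56 - 12·6 + 6^2 = ¥20.
P = ¥56 exceeds min AVC = ¥20, so the firm stays open.
P = MC gives -24Q + 3Q^2 = 0, with roots 0 and 8. Take the larger (rising MC): Q* = 8.
Check: AVC at Q = 8 is ¥24 ≤ P, so revenue covers variable cost.
Profit = P·Q − TC = 56·8 − 490 = -¥42, a loss, but smaller than the ¥298 fixed cost the firm would lose by shutting down.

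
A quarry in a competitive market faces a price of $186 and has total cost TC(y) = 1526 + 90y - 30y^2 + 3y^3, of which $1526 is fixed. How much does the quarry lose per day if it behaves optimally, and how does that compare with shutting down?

Profit = -$374 at y = 8

AVC = 90 - 30y + 3y^2; min AVC = $15 at y = 5. Since P = $186 ≥ min AVC, the firm produces.
MC = 90 - 60y + 9y^2. Setting P = MC and taking the root on the rising branch gives y* = 8.
TR = 186·8 = 1488. TC = 1526 + 336 = 1862. Profit = 1488 − 1862 = -$374.
Shutting down would mean losing the fixed cost of $1526, so operating at a loss of $374 is better by $1152.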